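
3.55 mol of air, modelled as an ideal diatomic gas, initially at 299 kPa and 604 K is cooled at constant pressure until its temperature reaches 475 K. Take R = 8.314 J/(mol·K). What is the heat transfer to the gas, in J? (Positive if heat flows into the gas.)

V₁ = nRT₁/P₁ = 3.55×8.314×604/299 = 59.6 L.
Isobaric: P stays 299 kPa; V/T = const ⇒ T₂ = 475 K, V₂ = 46.9 L.
W = PΔV = 299×(46.9−59.6) kPa·L = -3810 J.
ΔU = nCvΔT = 3.55×20.8×(475−604) = -9520 J.
Q = ΔU + W = nCpΔT = -13300 J.

-13300 J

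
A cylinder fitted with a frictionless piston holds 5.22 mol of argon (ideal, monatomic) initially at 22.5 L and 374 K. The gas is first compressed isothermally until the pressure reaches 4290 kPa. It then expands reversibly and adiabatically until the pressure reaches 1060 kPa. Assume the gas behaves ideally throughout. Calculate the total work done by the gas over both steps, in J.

-18500 J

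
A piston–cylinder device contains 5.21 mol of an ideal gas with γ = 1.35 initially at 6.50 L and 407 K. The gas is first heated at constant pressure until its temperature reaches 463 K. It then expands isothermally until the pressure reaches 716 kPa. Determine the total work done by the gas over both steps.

29100 J

P₁ = nRT₁/V₁ = 5.21×8.314×407/6.50 = 2710 kPa.
Step 1 — Isobaric: P stays 2710 kPa; V/T = const ⇒ T₂ = 463 K, V₂ = 7.39 L.
W = PΔV = 2710×(7.39−6.50) kPa·L = 2430 J.
ΔU = nCvΔT = 5.21×23.8×(463−407) = 6930 J.
Q = ΔU + W = nCpΔT = 9360 J.
State after step 1: P = 2710 kPa, V = 7.39 L, T = 463 K.
Step 2 — Isothermal: T stays 463 K; PV = const ⇒ V₂ = 28.0 L, P₂ = 716 kPa.
ΔU = 0 (ideal gas, T constant).
W = nRT ln(V₂/V₁) = 5.21×8.314×463×ln(3.79) = 26700 J.
Q = ΔU + W = 26700 J.
Net over both steps: W = 29100 J, Q = 36100 J, ΔU = 6930 J.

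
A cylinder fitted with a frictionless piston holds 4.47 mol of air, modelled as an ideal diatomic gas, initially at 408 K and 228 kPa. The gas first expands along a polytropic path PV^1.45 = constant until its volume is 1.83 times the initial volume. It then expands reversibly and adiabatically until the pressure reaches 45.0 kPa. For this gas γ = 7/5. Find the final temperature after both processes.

251 K

V₁ = nRT₁/P₁ = 4.47×8.314×408/228 = 66.5 L.
Step 1 — Polytropic n=1.45: T₂ = T₁(V₁/V₂)^(n−1) = 408×(0.546)^0.45 = 311 K; P₂ = P₁(V₁/V₂)^n = 94.9 kPa.
W = (P₁V₁−P₂V₂)/(n−1) = (228×66.5−94.9×122)/0.45 = 8020 J.
ΔU = nCvΔT = 4.47×20.8×(311−408) = -9030 J.
Q = ΔU + W = -1000 J.
State after step 1: P = 94.9 kPa, V = 122 L, T = 311 K.
Step 2 — Adiabatic: T₂/T₁ = (P₂/P₁)^((γ−1)/γ) ⇒ T₂ = 311×(0.474)^0.286 = 251 K; V₂ = 207 L.
ΔU = nCvΔT = 4.47×20.8×(251−311) = -5550 J.
Q = 0 for an adiabatic process, so W = −ΔU = 5550 J.
Net over both steps: W = 13600 J, Q = -1000 J, ΔU = -14600 J.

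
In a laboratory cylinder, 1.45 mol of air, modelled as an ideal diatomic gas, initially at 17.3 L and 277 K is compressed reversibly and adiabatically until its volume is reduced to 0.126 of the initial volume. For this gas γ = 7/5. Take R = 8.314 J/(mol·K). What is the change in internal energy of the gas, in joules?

P₁ = nRT₁/V₁ = 1.45×8.314×277/17.3 = 193 kPa.
Adiabatic: TV^(γ−1) = const ⇒ T₂ = 277×(7.94)^0.400 = 634 K; PV^γ = const ⇒ P₂ = 3510 kPa.
For an ideal gas ΔU = nCvΔT with Cv = (5/2)R = 20.8 J/(mol·K).
ΔU = 1.45×20.8×(634−277) = 10800 J.

10800 J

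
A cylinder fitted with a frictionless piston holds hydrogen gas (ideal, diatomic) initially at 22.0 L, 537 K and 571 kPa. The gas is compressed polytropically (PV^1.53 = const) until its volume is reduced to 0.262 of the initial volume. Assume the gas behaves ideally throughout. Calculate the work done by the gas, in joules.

n = P₁V₁/(RT₁) = 571×22.0/(8.314×537) = 2.81 mol.
Polytropic n=1.53: T₂ = T₁(V₁/V₂)^(n−1) = 537×(3.82)^0.53 = 1090 K; P₂ = P₁(V₁/V₂)^n = 4430 kPa.
W = (P₁V₁−P₂V₂)/(n−1) = (571×22.0−4430×5.76)/0.53 = -24500 J.

-24500 J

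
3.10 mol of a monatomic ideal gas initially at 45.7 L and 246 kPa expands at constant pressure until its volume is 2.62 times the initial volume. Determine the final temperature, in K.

T₁ = P₁V₁/(nR) = 246×45.7/(3.10×8.314) = 436 K.
Isobaric: P stays 246 kPa; V/T = const ⇒ T₂ = 1140 K, V₂ = 120 L.

1140 K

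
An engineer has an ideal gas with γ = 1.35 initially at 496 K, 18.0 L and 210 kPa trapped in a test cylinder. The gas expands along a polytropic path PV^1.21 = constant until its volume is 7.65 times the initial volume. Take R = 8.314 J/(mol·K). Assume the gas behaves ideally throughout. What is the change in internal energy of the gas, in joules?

-3760 J

n = P₁V₁/(RT₁) = 210×18.0/(8.314×496) = 0.917 mol.
Polytropic n=1.21: T₂ = T₁(V₁/V₂)^(n−1) = 496×(0.131)^0.21 = 324 K; P₂ = P₁(V₁/V₂)^n = 17.9 kPa.
For an ideal gas ΔU = nCvΔT with Cv = R/(γ−1) = 23.8 J/(mol·K).
ΔU = 0.917×23.8×(324−496) = -3760 J.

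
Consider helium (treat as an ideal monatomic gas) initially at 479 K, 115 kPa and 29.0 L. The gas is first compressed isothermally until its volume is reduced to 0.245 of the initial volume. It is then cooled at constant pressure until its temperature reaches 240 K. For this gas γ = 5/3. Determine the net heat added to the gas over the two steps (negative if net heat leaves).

-8850 J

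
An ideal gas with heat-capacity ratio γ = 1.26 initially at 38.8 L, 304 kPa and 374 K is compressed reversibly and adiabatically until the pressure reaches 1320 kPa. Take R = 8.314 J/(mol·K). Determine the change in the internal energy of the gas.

16100 J

n = P₁V₁/(RT₁) = 304×38.8/(8.314×374) = 3.79 mol.
Adiabatic: T₂/T₁ = (P₂/P₁)^((γ−1)/γ) ⇒ T₂ = 374×(4.34)^0.206 = 506 K; V₂ = 12.1 L.
For an ideal gas ΔU = nCvΔT with Cv = R/(γ−1) = 32.0 J/(mol·K).
ΔU = 3.79×32.0×(506−374) = 16100 J.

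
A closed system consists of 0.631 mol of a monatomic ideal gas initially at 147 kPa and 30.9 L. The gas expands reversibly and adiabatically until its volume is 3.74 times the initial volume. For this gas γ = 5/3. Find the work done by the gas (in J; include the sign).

3990 J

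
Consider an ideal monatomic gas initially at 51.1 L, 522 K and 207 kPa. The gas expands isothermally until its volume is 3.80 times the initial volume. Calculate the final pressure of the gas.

54.5 kPa

Isothermal: T stays 522 K; PV = const ⇒ V₂ = 194 L, P₂ = 54.5 kPa.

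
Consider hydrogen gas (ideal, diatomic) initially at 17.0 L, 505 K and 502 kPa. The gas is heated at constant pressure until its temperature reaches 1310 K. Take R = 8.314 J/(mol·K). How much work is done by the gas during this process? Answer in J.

13600 J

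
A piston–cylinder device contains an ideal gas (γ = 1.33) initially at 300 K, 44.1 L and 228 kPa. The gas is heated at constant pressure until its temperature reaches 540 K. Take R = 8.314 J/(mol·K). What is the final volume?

79.4 L

Isobaric: P stays 228 kPa; V/T = const ⇒ T₂ = 540 K, V₂ = 79.4 L.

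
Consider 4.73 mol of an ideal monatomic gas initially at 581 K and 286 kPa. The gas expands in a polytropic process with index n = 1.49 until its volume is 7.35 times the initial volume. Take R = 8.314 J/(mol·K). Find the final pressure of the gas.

14.6 kPa

V₁ = nRT₁/P₁ = 4.73×8.314×581/286 = 79.9 L.
Polytropic n=1.49: T₂ = T₁(V₁/V₂)^(n−1) = 581×(0.136)^0.49 = 219 K; P₂ = P₁(V₁/V₂)^n = 14.6 kPa.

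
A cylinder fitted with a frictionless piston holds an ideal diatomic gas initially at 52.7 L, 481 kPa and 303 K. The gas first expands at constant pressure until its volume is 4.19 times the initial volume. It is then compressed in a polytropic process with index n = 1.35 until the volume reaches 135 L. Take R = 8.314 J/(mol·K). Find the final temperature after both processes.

n = P₁V₁/(RT₁) = 481×52.7/(8.314×303) = 10.1 mol.
Step 1 — Isobaric: P stays 481 kPa; V/T = const ⇒ T₂ = 1270 K, V₂ = 221 L.
W = PΔV = 481×(221−52.7) kPa·L = 80900 J.
ΔU = nCvΔT = 10.1×20.8×(1270−303) = 202000 J.
Q = ΔU + W = nCpΔT = 283000 J.
State after step 1: P = 481 kPa, V = 221 L, T = 1270 K.
Step 2 — Polytropic n=1.35: T₂ = T₁(V₁/V₂)^(n−1) = 1270×(1.64)^0.35 = 1510 K; P₂ = P₁(V₁/V₂)^n = 935 kPa.
W = (P₁V₁−P₂V₂)/(n−1) = (481×221−935×135)/0.35 = -57000 J.
ΔU = nCvΔT = 10.1×20.8×(1510−1270) = 49900 J.
Q = ΔU + W = -7130 J.
Net over both steps: W = 23800 J, Q = 276000 J, ΔU = 252000 J.

1510 K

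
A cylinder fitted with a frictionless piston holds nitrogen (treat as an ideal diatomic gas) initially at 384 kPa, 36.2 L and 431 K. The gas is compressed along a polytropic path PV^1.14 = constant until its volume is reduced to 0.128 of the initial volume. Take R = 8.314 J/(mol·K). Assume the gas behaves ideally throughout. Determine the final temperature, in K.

575 K

Polytropic n=1.14: T₂ = T₁(V₁/V₂)^(n−1) = 431×(7.81)^0.14 = 575 K; P₂ = P₁(V₁/V₂)^n = 4000 kPa.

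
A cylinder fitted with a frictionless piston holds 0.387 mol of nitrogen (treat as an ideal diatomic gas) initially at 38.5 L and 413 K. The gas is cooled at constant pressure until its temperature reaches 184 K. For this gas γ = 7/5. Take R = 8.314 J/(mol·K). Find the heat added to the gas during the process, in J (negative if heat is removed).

-2580 J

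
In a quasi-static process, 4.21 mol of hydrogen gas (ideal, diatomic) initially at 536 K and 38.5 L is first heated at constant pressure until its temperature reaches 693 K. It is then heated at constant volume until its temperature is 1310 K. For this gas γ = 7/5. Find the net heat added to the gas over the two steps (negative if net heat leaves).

P₁ = nRT₁/V₁ = 4.21×8.314×536/38.5 = 487 kPa.
Step 1 — Isobaric: P stays 487 kPa; V/T = const ⇒ T₂ = 693 K, V₂ = 49.8 L.
W = PΔV = 487×(49.8−38.5) kPa·L = 5500 J.
ΔU = nCvΔT = 4.21×20.8×(693−536) = 13700 J.
Q = ΔU + W = nCpΔT = 19200 J.
State after step 1: P = 487 kPa, V = 49.8 L, T = 693 K.
Step 2 — Isochoric: V stays 49.8 L; P/T = const ⇒ T₂ = 1310 K, P₂ = 921 kPa.
W = 0 (no volume change).
ΔU = nCvΔT = 4.21×20.8×(1310−693) = 54000 J.
Q = ΔU = 54000 J.
Net over both steps: W = 5500 J, Q = 73200 J, ΔU = 67700 J.

73200 J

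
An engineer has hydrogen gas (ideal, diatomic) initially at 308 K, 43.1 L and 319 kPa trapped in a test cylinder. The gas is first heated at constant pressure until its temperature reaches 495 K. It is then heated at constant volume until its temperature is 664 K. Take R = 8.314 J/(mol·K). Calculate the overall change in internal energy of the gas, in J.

39700 J

n = P₁V₁/(RT₁) = 319×43.1/(8.314×308) = 5.37 mol.
Step 1 — Isobaric: P stays 319 kPa; V/T = const ⇒ T₂ = 495 K, V₂ = 69.3 L.
W = PΔV = 319×(69.3−43.1) kPa·L = 8350 J.
ΔU = nCvΔT = 5.37×20.8×(495−308) = 20900 J.
Q = ΔU + W = nCpΔT = 29200 J.
State after step 1: P = 319 kPa, V = 69.3 L, T = 495 K.
Step 2 — Isochoric: V stays 69.3 L; P/T = const ⇒ T₂ = 664 K, P₂ = 428 kPa.
W = 0 (no volume change).
ΔU = nCvΔT = 5.37×20.8×(664−495) = 18900 J.
Q = ΔU = 18900 J.
Net over both steps: W = 8350 J, Q = 48100 J, ΔU = 39700 J.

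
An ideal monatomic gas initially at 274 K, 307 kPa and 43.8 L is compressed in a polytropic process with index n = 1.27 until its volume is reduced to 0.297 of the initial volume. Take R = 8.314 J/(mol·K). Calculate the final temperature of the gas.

380 K

Polytropic n=1.27: T₂ = T₁(V₁/V₂)^(n−1) = 274×(3.37)^0.27 = 380 K; P₂ = P₁(V₁/V₂)^n = 1430 kPa.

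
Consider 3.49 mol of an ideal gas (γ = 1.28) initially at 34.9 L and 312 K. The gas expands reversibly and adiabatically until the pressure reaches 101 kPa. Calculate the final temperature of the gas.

P₁ = nRT₁/V₁ = 3.49×8.314×312/34.9 = 259 kPa.
Adiabatic: T₂/T₁ = (P₂/P₁)^((γ−1)/γ) ⇒ T₂ = 312×(0.389)^0.219 = 254 K; V₂ = 72.9 L.

254 K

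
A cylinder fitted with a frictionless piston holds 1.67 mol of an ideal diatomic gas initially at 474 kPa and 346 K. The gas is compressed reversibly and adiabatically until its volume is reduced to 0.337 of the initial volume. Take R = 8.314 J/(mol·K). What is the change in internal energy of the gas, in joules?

V₁ = nRT₁/P₁ = 1.67×8.314×346/474 = 10.1 L.
Adiabatic: TV^(γ−1) = const ⇒ T₂ = 346×(2.97)^0.400 = 535 K; PV^γ = const ⇒ P₂ = 2170 kPa.
For an ideal gas ΔU = nCvΔT with Cv = (5/2)R = 20.8 J/(mol·K).
ΔU = 1.67×20.8×(535−346) = 6550 J.

6550 J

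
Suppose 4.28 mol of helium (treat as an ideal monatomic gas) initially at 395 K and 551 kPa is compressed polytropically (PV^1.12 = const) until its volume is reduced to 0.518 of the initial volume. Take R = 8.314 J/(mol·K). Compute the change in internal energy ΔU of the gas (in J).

V₁ = nRT₁/P₁ = 4.28×8.314×395/551 = 25.5 L.
Polytropic n=1.12: T₂ = T₁(V₁/V₂)^(n−1) = 395×(1.93)^0.12 = 427 K; P₂ = P₁(V₁/V₂)^n = 1150 kPa.
For an ideal gas ΔU = nCvΔT with Cv = (3/2)R = 12.5 J/(mol·K).
ΔU = 4.28×12.5×(427−395) = 1730 J.

1730 J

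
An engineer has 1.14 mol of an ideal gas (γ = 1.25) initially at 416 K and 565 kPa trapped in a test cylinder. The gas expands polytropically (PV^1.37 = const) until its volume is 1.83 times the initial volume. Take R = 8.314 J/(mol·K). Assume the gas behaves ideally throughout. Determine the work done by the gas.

2140 J

V₁ = nRT₁/P₁ = 1.14×8.314×416/565 = 6.98 L.
Polytropic n=1.37: T₂ = T₁(V₁/V₂)^(n−1) = 416×(0.546)^0.37 = 333 K; P₂ = P₁(V₁/V₂)^n = 247 kPa.
W = (P₁V₁−P₂V₂)/(n−1) = (565×6.98−247×12.8)/0.37 = 2140 J.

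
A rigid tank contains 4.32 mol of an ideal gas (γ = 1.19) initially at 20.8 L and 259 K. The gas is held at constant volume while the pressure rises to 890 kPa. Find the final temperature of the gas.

P₁ = nRT₁/V₁ = 4.32×8.314×259/20.8 = 447 kPa.
Isochoric: V stays 20.8 L; P/T = const ⇒ T₂ = 515 K, P₂ = 890 kPa.

515 K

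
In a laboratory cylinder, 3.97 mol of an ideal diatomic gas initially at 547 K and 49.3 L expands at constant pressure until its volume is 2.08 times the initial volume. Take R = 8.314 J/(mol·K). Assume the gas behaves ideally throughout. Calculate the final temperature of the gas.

P₁ = nRT₁/V₁ = 3.97×8.314×547/49.3 = 366 kPa.
Isobaric: P stays 366 kPa; V/T = const ⇒ T₂ = 1140 K, V₂ = 103 L.

1140 K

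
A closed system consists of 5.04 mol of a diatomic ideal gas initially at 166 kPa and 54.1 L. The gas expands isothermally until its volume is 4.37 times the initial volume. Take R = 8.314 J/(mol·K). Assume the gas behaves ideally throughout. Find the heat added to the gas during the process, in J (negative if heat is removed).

13200 J

T₁ = P₁V₁/(nR) = 166×54.1/(5.04×8.314) = 214 K.
Isothermal: T stays 214 K; PV = const ⇒ V₂ = 236 L, P₂ = 38.0 kPa.
ΔU = 0 (ideal gas, T constant).
W = nRT ln(V₂/V₁) = 5.04×8.314×214×ln(4.37) = 13200 J.
Q = ΔU + W = 13200 J.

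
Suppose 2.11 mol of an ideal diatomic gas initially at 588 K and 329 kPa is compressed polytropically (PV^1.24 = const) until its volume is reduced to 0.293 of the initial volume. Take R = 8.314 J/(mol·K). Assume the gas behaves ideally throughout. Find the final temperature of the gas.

V₁ = nRT₁/P₁ = 2.11×8.314×588/329 = 31.4 L.
Polytropic n=1.24: T₂ = T₁(V₁/V₂)^(n−1) = 588×(3.41)^0.24 = 789 K; P₂ = P₁(V₁/V₂)^n = 1510 kPa.

789 K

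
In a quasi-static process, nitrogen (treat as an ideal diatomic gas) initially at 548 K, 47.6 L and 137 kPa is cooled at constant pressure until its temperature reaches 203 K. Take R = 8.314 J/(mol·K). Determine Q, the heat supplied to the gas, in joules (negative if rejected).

n = P₁V₁/(RT₁) = 137×47.6/(8.314×548) = 1.43 mol.
Isobaric: P stays 137 kPa; V/T = const ⇒ T₂ = 203 K, V₂ = 17.6 L.
W = PΔV = 137×(17.6−47.6) kPa·L = -4110 J.
ΔU = nCvΔT = 1.43×20.8×(203−548) = -10300 J.
Q = ΔU + W = nCpΔT = -14400 J.

-14400 J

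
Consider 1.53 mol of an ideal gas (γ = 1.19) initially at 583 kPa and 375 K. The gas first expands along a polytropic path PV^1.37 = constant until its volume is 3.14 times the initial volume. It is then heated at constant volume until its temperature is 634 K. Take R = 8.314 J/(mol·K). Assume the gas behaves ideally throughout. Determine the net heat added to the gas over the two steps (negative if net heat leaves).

V₁ = nRT₁/P₁ = 1.53×8.314×375/583 = 8.18 L.
Step 1 — Polytropic n=1.37: T₂ = T₁(V₁/V₂)^(n−1) = 375×(0.318)^0.37 = 246 K; P₂ = P₁(V₁/V₂)^n = 122 kPa.
W = (P₁V₁−P₂V₂)/(n−1) = (583×8.18−122×25.7)/0.37 = 4450 J.
ΔU = nCvΔT = 1.53×43.8×(246−375) = -8670 J.
Q = ΔU + W = -4220 J.
State after step 1: P = 122 kPa, V = 25.7 L, T = 246 K.
Step 2 — Isochoric: V stays 25.7 L; P/T = const ⇒ T₂ = 634 K, P₂ = 314 kPa.
W = 0 (no volume change).
ΔU = nCvΔT = 1.53×43.8×(634−246) = 26000 J.
Q = ΔU = 26000 J.
Net over both steps: W = 4450 J, Q = 21800 J, ΔU = 17300 J.

21800 J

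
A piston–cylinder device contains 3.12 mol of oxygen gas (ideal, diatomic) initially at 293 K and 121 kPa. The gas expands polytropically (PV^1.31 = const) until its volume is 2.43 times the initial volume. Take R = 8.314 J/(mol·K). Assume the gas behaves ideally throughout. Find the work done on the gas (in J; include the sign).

-5900 J

V₁ = nRT₁/P₁ = 3.12×8.314×293/121 = 62.8 L.
Polytropic n=1.31: T₂ = T₁(V₁/V₂)^(n−1) = 293×(0.412)^0.31 = 222 K; P₂ = P₁(V₁/V₂)^n = 37.8 kPa.
W = (P₁V₁−P₂V₂)/(n−1) = (121×62.8−37.8×153)/0.31 = 5900 J.
Work done on the gas = −W_by = -5900 J.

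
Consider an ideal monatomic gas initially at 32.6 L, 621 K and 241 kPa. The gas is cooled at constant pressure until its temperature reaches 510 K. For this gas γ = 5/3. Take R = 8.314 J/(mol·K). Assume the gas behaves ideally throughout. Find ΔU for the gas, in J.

-2110 J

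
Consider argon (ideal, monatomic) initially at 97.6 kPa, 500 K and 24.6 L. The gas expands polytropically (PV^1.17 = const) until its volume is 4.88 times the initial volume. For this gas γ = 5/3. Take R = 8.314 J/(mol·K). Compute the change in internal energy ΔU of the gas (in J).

n = P₁V₁/(RT₁) = 97.6×24.6/(8.314×500) = 0.578 mol.
Polytropic n=1.17: T₂ = T₁(V₁/V₂)^(n−1) = 500×(0.205)^0.17 = 382 K; P₂ = P₁(V₁/V₂)^n = 15.3 kPa.
For an ideal gas ΔU = nCvΔT with Cv = (3/2)R = 12.5 J/(mol·K).
ΔU = 0.578×12.5×(382−500) = -851 J.

-851 J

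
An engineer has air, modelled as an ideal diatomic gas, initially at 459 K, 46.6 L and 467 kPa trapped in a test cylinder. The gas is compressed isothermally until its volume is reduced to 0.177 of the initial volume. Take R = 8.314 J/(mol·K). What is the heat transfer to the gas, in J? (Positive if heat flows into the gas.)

-37700 J

n = P₁V₁/(RT₁) = 467×46.6/(8.314×459) = 5.70 mol.
Isothermal: T stays 459 K; PV = const ⇒ V₂ = 8.25 L, P₂ = 2640 kPa.
ΔU = 0 (ideal gas, T constant).
W = nRT ln(V₂/V₁) = 5.70×8.314×459×ln(0.177) = -37700 J.
Q = ΔU + W = -37700 J.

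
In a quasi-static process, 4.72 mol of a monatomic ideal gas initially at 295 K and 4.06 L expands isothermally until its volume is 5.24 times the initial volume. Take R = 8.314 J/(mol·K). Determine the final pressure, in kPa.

544 kPa

P₁ = nRT₁/V₁ = 4.72×8.314×295/4.06 = 2850 kPa.
Isothermal: T stays 295 K; PV = const ⇒ V₂ = 21.3 L, P₂ = 544 kPa.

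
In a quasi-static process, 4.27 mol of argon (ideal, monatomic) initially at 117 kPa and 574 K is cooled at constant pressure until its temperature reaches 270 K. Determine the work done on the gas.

10800 J

V₁ = nRT₁/P₁ = 4.27×8.314×574/117 = 174 L.
Isobaric: P stays 117 kPa; V/T = const ⇒ T₂ = 270 K, V₂ = 81.9 L.
W = PΔV = 117×(81.9−174) kPa·L = -10800 J.
Work done on the gas = −W_by = 10800 J.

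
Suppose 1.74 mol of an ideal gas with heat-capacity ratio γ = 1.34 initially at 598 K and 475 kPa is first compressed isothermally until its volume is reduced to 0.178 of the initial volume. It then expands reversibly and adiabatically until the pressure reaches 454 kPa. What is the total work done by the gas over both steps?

-5720 J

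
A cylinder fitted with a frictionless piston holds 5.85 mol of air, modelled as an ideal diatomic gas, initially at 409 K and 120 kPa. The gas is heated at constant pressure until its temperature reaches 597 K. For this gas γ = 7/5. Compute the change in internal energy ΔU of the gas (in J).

22900 J

V₁ = nRT₁/P₁ = 5.85×8.314×409/120 = 166 L.
Isobaric: P stays 120 kPa; V/T = const ⇒ T₂ = 597 K, V₂ = 242 L.
For an ideal gas ΔU = nCvΔT with Cv = (5/2)R = 20.8 J/(mol·K).
ΔU = 5.85×20.8×(597−409) = 22900 J.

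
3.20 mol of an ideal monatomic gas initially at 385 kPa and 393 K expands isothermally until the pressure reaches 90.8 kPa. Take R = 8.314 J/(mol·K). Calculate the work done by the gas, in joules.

15100 J

V₁ = nRT₁/P₁ = 3.20×8.314×393/385 = 27.2 L.
Isothermal: T stays 393 K; PV = const ⇒ V₂ = 115 L, P₂ = 90.8 kPa.
W = nRT ln(V₂/V₁) = 3.20×8.314×393×ln(4.24) = 15100 J.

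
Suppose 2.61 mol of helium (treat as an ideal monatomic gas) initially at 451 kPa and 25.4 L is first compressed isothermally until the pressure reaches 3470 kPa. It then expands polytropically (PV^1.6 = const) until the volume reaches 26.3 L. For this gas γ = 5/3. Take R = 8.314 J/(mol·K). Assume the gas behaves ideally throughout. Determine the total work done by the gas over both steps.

T₁ = P₁V₁/(nR) = 451×25.4/(2.61×8.314) = 528 K.
Step 1 — Isothermal: T stays 528 K; PV = const ⇒ V₂ = 3.30 L, P₂ = 3470 kPa.
ΔU = 0 (ideal gas, T constant).
W = nRT ln(V₂/V₁) = 2.61×8.314×528×ln(0.130) = -23400 J.
Q = ΔU + W = -23400 J.
State after step 1: P = 3470 kPa, V = 3.30 L, T = 528 K.
Step 2 — Polytropic n=1.6: T₂ = T₁(V₁/V₂)^(n−1) = 528×(0.126)^0.60 = 152 K; P₂ = P₁(V₁/V₂)^n = 125 kPa.
W = (P₁V₁−P₂V₂)/(n−1) = (3470×3.30−125×26.3)/0.60 = 13600 J.
ΔU = nCvΔT = 2.61×12.5×(152−528) = -12200 J.
Q = ΔU + W = 1360 J.
Net over both steps: W = -9780 J, Q = -22000 J, ΔU = -12200 J.

-9780 J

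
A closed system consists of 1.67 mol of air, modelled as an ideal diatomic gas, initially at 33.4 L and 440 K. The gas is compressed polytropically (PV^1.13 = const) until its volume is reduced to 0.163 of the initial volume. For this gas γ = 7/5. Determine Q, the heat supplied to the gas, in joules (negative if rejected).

-8440 J

P₁ = nRT₁/V₁ = 1.67×8.314×440/33.4 = 183 kPa.
Polytropic n=1.13: T₂ = T₁(V₁/V₂)^(n−1) = 440×(6.13)^0.13 = 557 K; P₂ = P₁(V₁/V₂)^n = 1420 kPa.
W = (P₁V₁−P₂V₂)/(n−1) = (183×33.4−1420×5.44)/0.13 = -12500 J.
ΔU = nCvΔT = 1.67×20.8×(557−440) = 4060 J.
Q = ΔU + W = -8440 J.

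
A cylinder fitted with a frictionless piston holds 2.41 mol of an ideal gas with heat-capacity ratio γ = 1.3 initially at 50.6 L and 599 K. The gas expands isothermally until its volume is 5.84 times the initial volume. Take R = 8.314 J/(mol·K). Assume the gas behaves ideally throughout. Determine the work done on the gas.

-21200 J

P₁ = nRT₁/V₁ = 2.41×8.314×599/50.6 = 237 kPa.
Isothermal: T stays 599 K; PV = const ⇒ V₂ = 296 L, P₂ = 40.6 kPa.
W = nRT ln(V₂/V₁) = 2.41×8.314×599×ln(5.84) = 21200 J.
Work done on the gas = −W_by = -21200 J.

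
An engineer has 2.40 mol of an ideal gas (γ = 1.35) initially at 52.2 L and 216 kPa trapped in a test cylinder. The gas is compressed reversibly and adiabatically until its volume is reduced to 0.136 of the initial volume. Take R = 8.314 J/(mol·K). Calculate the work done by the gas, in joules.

-32500 J

T₁ = P₁V₁/(nR) = 216×52.2/(2.40×8.314) = 565 K.
Adiabatic: TV^(γ−1) = const ⇒ T₂ = 565×(7.35)^0.350 = 1140 K; PV^γ = const ⇒ P₂ = 3190 kPa.
ΔU = nCvΔT = 2.40×23.8×(1140−565) = 32500 J.
Q = 0 for an adiabatic process, so W = −ΔU = -32500 J.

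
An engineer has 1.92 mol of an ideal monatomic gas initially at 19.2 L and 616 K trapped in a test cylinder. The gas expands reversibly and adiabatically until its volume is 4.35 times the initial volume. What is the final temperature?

P₁ = nRT₁/V₁ = 1.92×8.314×616/19.2 = 512 kPa.
Adiabatic: TV^(γ−1) = const ⇒ T₂ = 616×(0.230)^0.667 = 231 K; PV^γ = const ⇒ P₂ = 44.2 kPa.

231 K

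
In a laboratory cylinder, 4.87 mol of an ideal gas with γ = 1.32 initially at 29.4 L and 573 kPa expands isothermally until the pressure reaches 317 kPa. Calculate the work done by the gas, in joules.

9970 J

T₁ = P₁V₁/(nR) = 573×29.4/(4.87×8.314) = 416 K.
Isothermal: T stays 416 K; PV = const ⇒ V₂ = 53.1 L, P₂ = 317 kPa.
W = nRT ln(V₂/V₁) = 4.87×8.314×416×ln(1.81) = 9970 J.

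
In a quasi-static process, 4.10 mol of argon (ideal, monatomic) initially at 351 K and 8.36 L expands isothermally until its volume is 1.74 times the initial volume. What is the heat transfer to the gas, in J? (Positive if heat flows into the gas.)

P₁ = nRT₁/V₁ = 4.10×8.314×351/8.36 = 1430 kPa.
Isothermal: T stays 351 K; PV = const ⇒ V₂ = 14.5 L, P₂ = 823 kPa.
ΔU = 0 (ideal gas, T constant).
W = nRT ln(V₂/V₁) = 4.10×8.314×351×ln(1.74) = 6630 J.
Q = ΔU + W = 6630 J.

6630 J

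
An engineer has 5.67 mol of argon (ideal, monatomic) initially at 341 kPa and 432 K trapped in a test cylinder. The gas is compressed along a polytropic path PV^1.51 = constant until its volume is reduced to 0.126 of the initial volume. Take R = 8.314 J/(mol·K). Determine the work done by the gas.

V₁ = nRT₁/P₁ = 5.67×8.314×432/341 = 59.7 L.
Polytropic n=1.51: T₂ = T₁(V₁/V₂)^(n−1) = 432×(7.94)^0.51 = 1240 K; P₂ = P₁(V₁/V₂)^n = 7780 kPa.
W = (P₁V₁−P₂V₂)/(n−1) = (341×59.7−7780×7.52)/0.51 = -74900 J.

-74900 J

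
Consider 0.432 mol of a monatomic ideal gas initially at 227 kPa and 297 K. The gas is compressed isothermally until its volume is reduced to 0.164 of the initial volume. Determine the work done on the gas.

V₁ = nRT₁/P₁ = 0.432×8.314×297/227 = 4.70 L.
Isothermal: T stays 297 K; PV = const ⇒ V₂ = 0.771 L, P₂ = 1380 kPa.
W = nRT ln(V₂/V₁) = 0.432×8.314×297×ln(0.164) = -1930 J.
Work done on the gas = −W_by = 1930 J.

1930 J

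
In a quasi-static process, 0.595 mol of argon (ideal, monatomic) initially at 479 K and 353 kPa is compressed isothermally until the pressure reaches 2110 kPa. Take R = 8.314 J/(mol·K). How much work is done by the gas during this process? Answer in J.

V₁ = nRT₁/P₁ = 0.595×8.314×479/353 = 6.71 L.
Isothermal: T stays 479 K; PV = const ⇒ V₂ = 1.12 L, P₂ = 2110 kPa.
W = nRT ln(V₂/V₁) = 0.595×8.314×479×ln(0.167) = -4240 J.

-4240 J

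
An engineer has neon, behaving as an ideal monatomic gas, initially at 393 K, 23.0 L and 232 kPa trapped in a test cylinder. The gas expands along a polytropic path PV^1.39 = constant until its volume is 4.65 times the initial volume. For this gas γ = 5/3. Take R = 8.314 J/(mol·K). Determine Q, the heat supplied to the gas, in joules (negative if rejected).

n = P₁V₁/(RT₁) = 232×23.0/(8.314×393) = 1.63 mol.
Polytropic n=1.39: T₂ = T₁(V₁/V₂)^(n−1) = 393×(0.215)^0.39 = 216 K; P₂ = P₁(V₁/V₂)^n = 27.4 kPa.
W = (P₁V₁−P₂V₂)/(n−1) = (232×23.0−27.4×107)/0.39 = 6170 J.
ΔU = nCvΔT = 1.63×12.5×(216−393) = -3610 J.
Q = ΔU + W = 2560 J.

2560 J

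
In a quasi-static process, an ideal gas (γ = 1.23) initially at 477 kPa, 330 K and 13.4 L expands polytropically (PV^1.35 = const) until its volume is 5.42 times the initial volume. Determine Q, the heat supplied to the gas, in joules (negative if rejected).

n = P₁V₁/(RT₁) = 477×13.4/(8.314×330) = 2.33 mol.
Polytropic n=1.35: T₂ = T₁(V₁/V₂)^(n−1) = 330×(0.185)^0.35 = 183 K; P₂ = P₁(V₁/V₂)^n = 48.7 kPa.
W = (P₁V₁−P₂V₂)/(n−1) = (477×13.4−48.7×72.6)/0.35 = 8150 J.
ΔU = nCvΔT = 2.33×36.1×(183−330) = -12400 J.
Q = ΔU + W = -4250 J.

-4250 J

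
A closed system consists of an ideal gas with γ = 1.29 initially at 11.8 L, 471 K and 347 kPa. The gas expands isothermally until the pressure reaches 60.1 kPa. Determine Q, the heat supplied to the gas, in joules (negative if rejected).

n = P₁V₁/(RT₁) = 347×11.8/(8.314×471) = 1.05 mol.
Isothermal: T stays 471 K; PV = const ⇒ V₂ = 68.1 L, P₂ = 60.1 kPa.
ΔU = 0 (ideal gas, T constant).
W = nRT ln(V₂/V₁) = 1.05×8.314×471×ln(5.77) = 7180 J.
Q = ΔU + W = 7180 J.

7180 J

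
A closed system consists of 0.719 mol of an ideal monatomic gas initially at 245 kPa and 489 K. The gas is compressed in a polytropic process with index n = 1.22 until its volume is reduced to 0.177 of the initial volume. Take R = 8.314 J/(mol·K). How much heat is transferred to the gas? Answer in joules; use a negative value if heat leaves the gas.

-4130 J

V₁ = nRT₁/P₁ = 0.719×8.314×489/245 = 11.9 L.
Polytropic n=1.22: T₂ = T₁(V₁/V₂)^(n−1) = 489×(5.65)^0.22 = 716 K; P₂ = P₁(V₁/V₂)^n = 2030 kPa.
W = (P₁V₁−P₂V₂)/(n−1) = (245×11.9−2030×2.11)/0.22 = -6160 J.
ΔU = nCvΔT = 0.719×12.5×(716−489) = 2030 J.
Q = ΔU + W = -4130 J.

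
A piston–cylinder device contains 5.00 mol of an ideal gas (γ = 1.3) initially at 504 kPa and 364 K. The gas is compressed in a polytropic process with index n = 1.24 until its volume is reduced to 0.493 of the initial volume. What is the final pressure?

V₁ = nRT₁/P₁ = 5.00×8.314×364/504 = 30.0 L.
Polytropic n=1.24: T₂ = T₁(V₁/V₂)^(n−1) = 364×(2.03)^0.24 = 431 K; P₂ = P₁(V₁/V₂)^n = 1210 kPa.

1210 kPa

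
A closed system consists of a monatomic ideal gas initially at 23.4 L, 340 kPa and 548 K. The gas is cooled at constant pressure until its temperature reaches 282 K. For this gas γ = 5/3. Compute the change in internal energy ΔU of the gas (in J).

-5790 J

n = P₁V₁/(RT₁) = 340×23.4/(8.314×548) = 1.75 mol.
Isobaric: P stays 340 kPa; V/T = const ⇒ T₂ = 282 K, V₂ = 12.0 L.
For an ideal gas ΔU = nCvΔT with Cv = (3/2)R = 12.5 J/(mol·K).
ΔU = 1.75×12.5×(282−548) = -5790 J.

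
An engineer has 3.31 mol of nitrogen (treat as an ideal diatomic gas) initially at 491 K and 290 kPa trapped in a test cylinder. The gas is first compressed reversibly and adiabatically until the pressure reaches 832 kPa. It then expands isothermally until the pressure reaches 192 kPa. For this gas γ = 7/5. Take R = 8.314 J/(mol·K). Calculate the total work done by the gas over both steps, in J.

V₁ = nRT₁/P₁ = 3.31×8.314×491/290 = 46.6 L.
Step 1 — Adiabatic: T₂/T₁ = (P₂/P₁)^((γ−1)/γ) ⇒ T₂ = 491×(2.87)^0.286 = 664 K; V₂ = 21.9 L.
ΔU = nCvΔT = 3.31×20.8×(664−491) = 11900 J.
Q = 0 for an adiabatic process, so W = −ΔU = -11900 J.
State after step 1: P = 832 kPa, V = 21.9 L, T = 664 K.
Step 2 — Isothermal: T stays 664 K; PV = const ⇒ V₂ = 95.1 L, P₂ = 192 kPa.
ΔU = 0 (ideal gas, T constant).
W = nRT ln(V₂/V₁) = 3.31×8.314×664×ln(4.33) = 26800 J.
Q = ΔU + W = 26800 J.
Net over both steps: W = 14900 J, Q = 26800 J, ΔU = 11900 J.

14900 J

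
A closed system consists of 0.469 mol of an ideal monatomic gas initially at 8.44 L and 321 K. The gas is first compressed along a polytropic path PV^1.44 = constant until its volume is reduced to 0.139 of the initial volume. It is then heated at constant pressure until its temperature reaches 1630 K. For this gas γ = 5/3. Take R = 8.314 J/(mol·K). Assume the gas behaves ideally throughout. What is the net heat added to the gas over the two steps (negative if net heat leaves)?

7100 J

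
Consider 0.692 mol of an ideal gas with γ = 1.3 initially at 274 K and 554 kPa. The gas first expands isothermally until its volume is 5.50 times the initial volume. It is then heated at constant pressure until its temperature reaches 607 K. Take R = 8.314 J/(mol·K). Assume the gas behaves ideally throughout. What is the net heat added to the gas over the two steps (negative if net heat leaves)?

11000 J

V₁ = nRT₁/P₁ = 0.692×8.314×274/554 = 2.85 L.
Step 1 — Isothermal: T stays 274 K; PV = const ⇒ V₂ = 15.7 L, P₂ = 101 kPa.
ΔU = 0 (ideal gas, T constant).
W = nRT ln(V₂/V₁) = 0.692×8.314×274×ln(5.50) = 2690 J.
Q = ΔU + W = 2690 J.
State after step 1: P = 101 kPa, V = 15.7 L, T = 274 K.
Step 2 — Isobaric: P stays 101 kPa; V/T = const ⇒ T₂ = 607 K, V₂ = 34.7 L.
W = PΔV = 101×(34.7−15.7) kPa·L = 1920 J.
ΔU = nCvΔT = 0.692×27.7×(607−274) = 6390 J.
Q = ΔU + W = nCpΔT = 8300 J.
Net over both steps: W = 4600 J, Q = 11000 J, ΔU = 6390 J.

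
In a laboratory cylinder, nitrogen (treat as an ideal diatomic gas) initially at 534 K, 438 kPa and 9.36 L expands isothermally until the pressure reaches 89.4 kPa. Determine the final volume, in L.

45.9 L

Isothermal: T stays 534 K; PV = const ⇒ V₂ = 45.9 L, P₂ = 89.4 kPa.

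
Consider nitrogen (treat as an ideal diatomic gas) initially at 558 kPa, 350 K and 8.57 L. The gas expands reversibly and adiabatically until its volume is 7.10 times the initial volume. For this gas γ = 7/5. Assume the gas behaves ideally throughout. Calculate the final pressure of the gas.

Adiabatic: TV^(γ−1) = const ⇒ T₂ = 350×(0.141)^0.400 = 160 K; PV^γ = const ⇒ P₂ = 35.9 kPa.

35.9 kPa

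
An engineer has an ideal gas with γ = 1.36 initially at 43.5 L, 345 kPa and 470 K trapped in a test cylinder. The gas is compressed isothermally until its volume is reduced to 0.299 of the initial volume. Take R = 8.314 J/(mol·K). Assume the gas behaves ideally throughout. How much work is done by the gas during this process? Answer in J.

-18100 J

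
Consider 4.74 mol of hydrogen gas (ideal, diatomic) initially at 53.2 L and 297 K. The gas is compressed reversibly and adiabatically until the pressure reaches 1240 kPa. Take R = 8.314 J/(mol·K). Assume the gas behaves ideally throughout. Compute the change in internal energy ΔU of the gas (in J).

P₁ = nRT₁/V₁ = 4.74×8.314×297/53.2 = 220 kPa.
Adiabatic: T₂/T₁ = (P₂/P₁)^((γ−1)/γ) ⇒ T₂ = 297×(5.64)^0.286 = 487 K; V₂ = 15.5 L.
For an ideal gas ΔU = nCvΔT with Cv = (5/2)R = 20.8 J/(mol·K).
ΔU = 4.74×20.8×(487−297) = 18700 J.

18700 J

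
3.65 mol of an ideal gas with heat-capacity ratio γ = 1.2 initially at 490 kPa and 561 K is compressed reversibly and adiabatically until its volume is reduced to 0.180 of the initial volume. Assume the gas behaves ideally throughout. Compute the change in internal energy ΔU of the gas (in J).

34800 J

V₁ = nRT₁/P₁ = 3.65×8.314×561/490 = 34.7 L.
Adiabatic: TV^(γ−1) = const ⇒ T₂ = 561×(5.56)^0.200 = 791 K; PV^γ = const ⇒ P₂ = 3840 kPa.
For an ideal gas ΔU = nCvΔT with Cv = R/(γ−1) = 41.6 J/(mol·K).
ΔU = 3.65×41.6×(791−561) = 34800 J.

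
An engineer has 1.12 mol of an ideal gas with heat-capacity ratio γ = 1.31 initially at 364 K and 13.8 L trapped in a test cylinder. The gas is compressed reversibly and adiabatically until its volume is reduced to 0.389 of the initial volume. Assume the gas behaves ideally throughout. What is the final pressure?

846 kPa

P₁ = nRT₁/V₁ = 1.12×8.314×364/13.8 = 246 kPa.
Adiabatic: TV^(γ−1) = const ⇒ T₂ = 364×(2.57)^0.310 = 488 K; PV^γ = const ⇒ P₂ = 846 kPa.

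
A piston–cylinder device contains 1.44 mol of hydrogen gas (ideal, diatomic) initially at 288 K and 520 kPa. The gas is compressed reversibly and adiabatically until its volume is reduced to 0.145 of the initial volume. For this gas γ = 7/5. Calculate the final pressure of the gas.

7760 kPa

V₁ = nRT₁/P₁ = 1.44×8.314×288/520 = 6.63 L.
Adiabatic: TV^(γ−1) = const ⇒ T₂ = 288×(6.90)^0.400 = 624 K; PV^γ = const ⇒ P₂ = 7760 kPa.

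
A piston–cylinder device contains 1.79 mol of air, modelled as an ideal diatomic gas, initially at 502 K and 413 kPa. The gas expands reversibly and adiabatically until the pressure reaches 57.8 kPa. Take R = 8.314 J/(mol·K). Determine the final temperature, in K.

V₁ = nRT₁/P₁ = 1.79×8.314×502/413 = 18.1 L.
Adiabatic: T₂/T₁ = (P₂/P₁)^((γ−1)/γ) ⇒ T₂ = 502×(0.140)^0.286 = 286 K; V₂ = 73.7 L.

286 K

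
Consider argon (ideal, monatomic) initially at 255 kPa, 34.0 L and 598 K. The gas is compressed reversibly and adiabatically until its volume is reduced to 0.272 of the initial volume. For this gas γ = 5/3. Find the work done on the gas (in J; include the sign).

n = P₁V₁/(RT₁) = 255×34.0/(8.314×598) = 1.74 mol.
Adiabatic: TV^(γ−1) = const ⇒ T₂ = 598×(3.68)^0.667 = 1420 K; PV^γ = const ⇒ P₂ = 2230 kPa.
ΔU = nCvΔT = 1.74×12.5×(1420−598) = 18000 J.
Q = 0 for an adiabatic process, so W = −ΔU = -18000 J.
Work done on the gas = −W_by = 18000 J.

18000 J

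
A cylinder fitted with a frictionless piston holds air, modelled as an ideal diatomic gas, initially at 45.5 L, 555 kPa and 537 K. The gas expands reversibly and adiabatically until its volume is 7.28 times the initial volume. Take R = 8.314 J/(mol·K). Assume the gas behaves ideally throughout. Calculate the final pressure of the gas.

Adiabatic: TV^(γ−1) = const ⇒ T₂ = 537×(0.137)^0.400 = 243 K; PV^γ = const ⇒ P₂ = 34.5 kPa.

34.5 kPa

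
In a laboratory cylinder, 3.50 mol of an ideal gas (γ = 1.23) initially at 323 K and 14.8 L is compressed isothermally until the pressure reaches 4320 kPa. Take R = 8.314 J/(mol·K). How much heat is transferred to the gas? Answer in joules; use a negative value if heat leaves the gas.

P₁ = nRT₁/V₁ = 3.50×8.314×323/14.8 = 635 kPa.
Isothermal: T stays 323 K; PV = const ⇒ V₂ = 2.18 L, P₂ = 4320 kPa.
ΔU = 0 (ideal gas, T constant).
W = nRT ln(V₂/V₁) = 3.50×8.314×323×ln(0.147) = -18000 J.
Q = ΔU + W = -18000 J.

-18000 J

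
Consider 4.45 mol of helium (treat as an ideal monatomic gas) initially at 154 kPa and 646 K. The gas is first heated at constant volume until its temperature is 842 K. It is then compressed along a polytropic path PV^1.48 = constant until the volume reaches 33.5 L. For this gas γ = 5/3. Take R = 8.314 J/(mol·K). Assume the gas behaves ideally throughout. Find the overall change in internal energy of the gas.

61700 J

V₁ = nRT₁/P₁ = 4.45×8.314×646/154 = 155 L.
Step 1 — Isochoric: V stays 155 L; P/T = const ⇒ T₂ = 842 K, P₂ = 201 kPa.
W = 0 (no volume change).
ΔU = nCvΔT = 4.45×12.5×(842−646) = 10900 J.
Q = ΔU = 10900 J.
State after step 1: P = 201 kPa, V = 155 L, T = 842 K.
Step 2 — Polytropic n=1.48: T₂ = T₁(V₁/V₂)^(n−1) = 842×(4.63)^0.48 = 1760 K; P₂ = P₁(V₁/V₂)^n = 1940 kPa.
W = (P₁V₁−P₂V₂)/(n−1) = (201×155−1940×33.5)/0.48 = -70600 J.
ΔU = nCvΔT = 4.45×12.5×(1760−842) = 50800 J.
Q = ΔU + W = -19800 J.
Net over both steps: W = -70600 J, Q = -8880 J, ΔU = 61700 J.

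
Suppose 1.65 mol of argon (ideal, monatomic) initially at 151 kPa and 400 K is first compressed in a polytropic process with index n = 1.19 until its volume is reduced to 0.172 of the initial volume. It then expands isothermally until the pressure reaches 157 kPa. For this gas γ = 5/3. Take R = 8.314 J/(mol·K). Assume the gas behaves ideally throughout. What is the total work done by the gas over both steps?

V₁ = nRT₁/P₁ = 1.65×8.314×400/151 = 36.3 L.
Step 1 — Polytropic n=1.19: T₂ = T₁(V₁/V₂)^(n−1) = 400×(5.81)^0.19 = 559 K; P₂ = P₁(V₁/V₂)^n = 1230 kPa.
W = (P₁V₁−P₂V₂)/(n−1) = (151×36.3−1230×6.25)/0.19 = -11500 J.
ΔU = nCvΔT = 1.65×12.5×(559−400) = 3270 J.
Q = ΔU + W = -8200 J.
State after step 1: P = 1230 kPa, V = 6.25 L, T = 559 K.
Step 2 — Isothermal: T stays 559 K; PV = const ⇒ V₂ = 48.8 L, P₂ = 157 kPa.
ΔU = 0 (ideal gas, T constant).
W = nRT ln(V₂/V₁) = 1.65×8.314×559×ln(7.81) = 15800 J.
Q = ΔU + W = 15800 J.
Net over both steps: W = 4290 J, Q = 7560 J, ΔU = 3270 J.

4290 J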